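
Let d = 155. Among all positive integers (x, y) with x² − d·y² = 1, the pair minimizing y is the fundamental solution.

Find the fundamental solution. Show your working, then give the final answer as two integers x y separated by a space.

249 20

d=155: √d = [12; 2,4,2,24] (ℓ=4, even), read p_3/q_3
step 0: (12, 1)  from 12·(1,0) + (0,1)
…
step 2: (112, 9)  from 4·(25,2) + (12,1)
step 3: (249, 20)  from 2·(112,9) + (25,2)
(x₁, y₁) = (249, 20);  249² − 155·20² = 1 ✓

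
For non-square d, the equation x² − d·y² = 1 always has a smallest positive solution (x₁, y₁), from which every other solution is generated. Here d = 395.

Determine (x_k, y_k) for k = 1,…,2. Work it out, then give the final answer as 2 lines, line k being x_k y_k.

159 8
50561 2544

[19; 1,6,1,38] for √395; ℓ=4 ⇒ convergent index 3
step 0: (19, 1)  from 19·(1,0) + (0,1)
step 1: (20, 1)  from 1·(19,1) + (1,0)
step 2: (139, 7)  from 6·(20,1) + (19,1)
step 3: (159, 8)  from 1·(139,7) + (20,1)
→ (159, 8).  Check: 159²=25281, 395·8²=25280, difference 1.
(159+8√395)^2 = 50561 + 2544√395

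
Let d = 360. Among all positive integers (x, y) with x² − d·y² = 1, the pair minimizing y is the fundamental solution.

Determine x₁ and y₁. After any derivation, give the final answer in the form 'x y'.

√360 → a₀=18, period (1,36); ℓ=2 even so k=1
k=0  a_k=18  p_k/q_k = 18/1
k=1  a_k=1  p_k/q_k = 19/1
fundamental: x₁=19, y₁=1  (since 361 − 360·1 = 1)

19 1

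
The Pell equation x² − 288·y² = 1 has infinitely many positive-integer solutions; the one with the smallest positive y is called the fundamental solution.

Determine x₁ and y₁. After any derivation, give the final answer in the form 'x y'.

d=288: √d = [16; 1,32] (ℓ=2, even), read p_1/q_1
i=0: a=16 ⇒ p=16, q=1
i=1: a=1 ⇒ p=17, q=1
→ (17, 1).  Check: 17²=289, 288·1²=288, difference 1.

17 1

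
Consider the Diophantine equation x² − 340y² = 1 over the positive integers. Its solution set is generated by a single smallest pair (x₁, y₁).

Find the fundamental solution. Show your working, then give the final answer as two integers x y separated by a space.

285769 15498

√340 = [18; 2,3,1,1,1,…,3,2,36, …], period ℓ=14 (even) → k=13
step 0: (18, 1)  from 18·(1,0) + (0,1)
…
step 3: (166, 9)  from 1·(129,7) + (37,2)
…
step 12: (125478, 6805)  from 3·(34813,1888) + (21039,1141)
step 13: (285769, 15498)  from 2·(125478,6805) + (34813,1888)
fundamental: x₁=285769, y₁=15498  (since 81663921361 − 340·240188004 = 1)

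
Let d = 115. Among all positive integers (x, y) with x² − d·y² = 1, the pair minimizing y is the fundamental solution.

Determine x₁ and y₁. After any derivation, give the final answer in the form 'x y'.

d=115: √d = [10; 1,2,1,1,1,1,1,2,1,20] (ℓ=10, even), read p_9/q_9
i=0: a=10 ⇒ p=10, q=1
i=1: a=1 ⇒ p=11, q=1
i=2: a=2 ⇒ p=32, q=3
i=3: a=1 ⇒ p=43, q=4
…
i=5: a=1 ⇒ p=118, q=11
i=6: a=1 ⇒ p=193, q=18
…
i=8: a=2 ⇒ p=815, q=76
i=9: a=1 ⇒ p=1126, q=105
fundamental: x₁=1126, y₁=105  (since 1267876 − 115·11025 = 1)

1126 105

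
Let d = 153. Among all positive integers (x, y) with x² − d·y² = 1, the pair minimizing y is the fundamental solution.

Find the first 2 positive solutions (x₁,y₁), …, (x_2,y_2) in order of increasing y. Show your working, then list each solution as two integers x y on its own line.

d=153: √d = [12; 2,1,2,2,2,1,2,24] (ℓ=8, even), read p_7/q_7
step 0: (12, 1)  from 12·(1,0) + (0,1)
…
step 3: (99, 8)  from 2·(37,3) + (25,2)
step 4: (235, 19)  from 2·(99,8) + (37,3)
step 5: (569, 46)  from 2·(235,19) + (99,8)
step 6: (804, 65)  from 1·(569,46) + (235,19)
step 7: (2177, 176)  from 2·(804,65) + (569,46)
→ (2177, 176).  Check: 2177²=4739329, 153·176²=4739328, difference 1.
k=2:  x_2 = 2177·2177+153·176·176 = 9478657,  y_2 = 2177·176+176·2177 = 766304

2177 176
9478657 766304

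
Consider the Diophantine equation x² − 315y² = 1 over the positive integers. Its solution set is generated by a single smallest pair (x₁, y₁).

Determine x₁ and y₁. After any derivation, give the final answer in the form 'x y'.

71 4

√315 → a₀=17, period (1,2,1,34); ℓ=4 even so k=3
a_0=17:  p_0=17·1+0=17,  q_0=17·0+1=1
…
a_2=2:  p_2=2·18+17=53,  q_2=2·1+1=3
a_3=1:  p_3=1·53+18=71,  q_3=1·3+1=4
fundamental: x₁=71, y₁=4  (since 5041 − 315·16 = 1)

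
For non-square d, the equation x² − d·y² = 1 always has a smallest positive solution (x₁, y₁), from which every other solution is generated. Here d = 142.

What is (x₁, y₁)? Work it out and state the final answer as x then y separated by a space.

√142 → a₀=11, period (1,10,1,22); ℓ=4 even so k=3
a_0=11:  p_0=11·1+0=11,  q_0=11·0+1=1
a_1=1:  p_1=1·11+1=12,  q_1=1·1+0=1
a_2=10:  p_2=10·12+11=131,  q_2=10·1+1=11
a_3=1:  p_3=1·131+12=143,  q_3=1·11+1=12
fundamental: x₁=143, y₁=12  (since 20449 − 142·144 = 1)

143 12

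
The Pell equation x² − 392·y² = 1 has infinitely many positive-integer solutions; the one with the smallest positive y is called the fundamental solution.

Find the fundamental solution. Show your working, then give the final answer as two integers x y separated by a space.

d=392: √d = [19; 1,3,1,38] (ℓ=4, even), read p_3/q_3
a_0=19:  p_0=19·1+0=19,  q_0=19·0+1=1
…
a_2=3:  p_2=3·20+19=79,  q_2=3·1+1=4
a_3=1:  p_3=1·79+20=99,  q_3=1·4+1=5
fundamental: x₁=99, y₁=5  (since 9801 − 392·25 = 1)

99 5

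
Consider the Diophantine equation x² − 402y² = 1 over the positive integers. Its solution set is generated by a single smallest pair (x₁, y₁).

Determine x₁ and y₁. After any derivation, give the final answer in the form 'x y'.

401 20

√402 = [20; 20,40, …], period ℓ=2 (even) → k=1
k=0  a_k=20  p_k/q_k = 20/1
k=1  a_k=20  p_k/q_k = 401/20
(x₁, y₁) = (401, 20);  401² − 402·20² = 1 ✓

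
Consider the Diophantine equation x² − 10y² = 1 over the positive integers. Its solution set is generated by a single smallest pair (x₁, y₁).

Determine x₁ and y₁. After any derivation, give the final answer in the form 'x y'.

19 6

√10 → a₀=3, period (6); ℓ=1 odd so k=1
i=0: a=3 ⇒ p=3, q=1
i=1: a=6 ⇒ p=19, q=6
→ (19, 6).  Check: 19²=361, 10·6²=360, difference 1.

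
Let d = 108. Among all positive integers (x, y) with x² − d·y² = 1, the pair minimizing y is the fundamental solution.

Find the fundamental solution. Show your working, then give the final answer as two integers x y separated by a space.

1351 130

√108 = [10; 2,1,1,4,1,1,2,20, …], period ℓ=8 (even) → k=7
a_0=10:  p_0=10·1+0=10,  q_0=10·0+1=1
a_1=2:  p_1=2·10+1=21,  q_1=2·1+0=2
a_2=1:  p_2=1·21+10=31,  q_2=1·2+1=3
…
a_5=1:  p_5=1·239+52=291,  q_5=1·23+5=28
a_6=1:  p_6=1·291+239=530,  q_6=1·28+23=51
a_7=2:  p_7=2·530+291=1351,  q_7=2·51+28=130
→ (1351, 130).  Check: 1351²=1825201, 108·130²=1825200, difference 1.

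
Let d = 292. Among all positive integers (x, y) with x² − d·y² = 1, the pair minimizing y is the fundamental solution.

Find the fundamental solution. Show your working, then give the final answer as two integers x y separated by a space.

2281249 133500

√292 → a₀=17, period (11,2,1,3,8,3,1,2,11,34); ℓ=10 even so k=9
step 0: (17, 1)  from 17·(1,0) + (0,1)
step 1: (188, 11)  from 11·(17,1) + (1,0)
…
step 5: (17669, 1034)  from 8·(2136,125) + (581,34)
step 6: (55143, 3227)  from 3·(17669,1034) + (2136,125)
step 7: (72812, 4261)  from 1·(55143,3227) + (17669,1034)
step 8: (200767, 11749)  from 2·(72812,4261) + (55143,3227)
step 9: (2281249, 133500)  from 11·(200767,11749) + (72812,4261)
→ (2281249, 133500).  Check: 2281249²=5204097000001, 292·133500²=5204097000000, difference 1.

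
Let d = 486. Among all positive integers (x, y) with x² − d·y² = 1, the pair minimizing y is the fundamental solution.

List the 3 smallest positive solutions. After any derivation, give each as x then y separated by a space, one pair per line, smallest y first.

485 22
470449 21340
456335045 20699778

√486 → a₀=22, period (22,44); ℓ=2 even so k=1
k=0  a_k=22  p_k/q_k = 22/1
k=1  a_k=22  p_k/q_k = 485/22
→ (485, 22).  Check: 485²=235225, 486·22²=235224, difference 1.
(485+22√486)^2 = 470449 + 21340√486
(485+22√486)^3 = 456335045 + 20699778√486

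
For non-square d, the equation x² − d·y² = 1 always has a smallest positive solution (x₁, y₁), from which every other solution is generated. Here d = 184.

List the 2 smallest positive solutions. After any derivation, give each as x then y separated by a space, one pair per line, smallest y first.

24335 1794
1184384449 87313980

√184 = [13; 1,1,3,2,1,2,1,2,3,1,1,26, …], period ℓ=12 (even) → k=11
a_0=13:  p_0=13·1+0=13,  q_0=13·0+1=1
a_1=1:  p_1=1·13+1=14,  q_1=1·1+0=1
…
a_4=2:  p_4=2·95+27=217,  q_4=2·7+2=16
…
a_10=1:  p_10=1·10594+3147=13741,  q_10=1·781+232=1013
a_11=1:  p_11=1·13741+10594=24335,  q_11=1·1013+781=1794
(x₁, y₁) = (24335, 1794);  24335² − 184·1794² = 1 ✓
k=2:  x_2 = 24335·24335+184·1794·1794 = 1184384449,  y_2 = 24335·1794+1794·24335 = 87313980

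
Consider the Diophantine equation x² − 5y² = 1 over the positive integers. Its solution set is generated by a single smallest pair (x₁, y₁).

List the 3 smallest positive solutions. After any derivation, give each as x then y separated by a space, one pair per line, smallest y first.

9 4
161 72
2889 1292

d=5: √d = [2; 4] (ℓ=1, odd), read p_1/q_1
k=0  a_k=2  p_k/q_k = 2/1
k=1  a_k=4  p_k/q_k = 9/4
(x₁, y₁) = (9, 4);  9² − 5·4² = 1 ✓
n=2: (9,4)∘(9,4) = (9·9+5·4·4, 9·4+4·9) = (161,72)
n=3: (161,72)∘(9,4) = (9·161+5·4·72, 9·72+4·161) = (2889,1292)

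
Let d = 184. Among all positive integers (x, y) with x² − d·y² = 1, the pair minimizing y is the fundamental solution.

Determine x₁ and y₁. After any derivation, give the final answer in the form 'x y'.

24335 1794

√184 = [13; 1,1,3,2,1,2,1,2,3,1,1,26, …], period ℓ=12 (even) → k=11
i=0: a=13 ⇒ p=13, q=1
i=1: a=1 ⇒ p=14, q=1
i=2: a=1 ⇒ p=27, q=2
…
i=5: a=1 ⇒ p=312, q=23
i=6: a=2 ⇒ p=841, q=62
…
i=10: a=1 ⇒ p=13741, q=1013
i=11: a=1 ⇒ p=24335, q=1794
(x₁, y₁) = (24335, 1794);  24335² − 184·1794² = 1 ✓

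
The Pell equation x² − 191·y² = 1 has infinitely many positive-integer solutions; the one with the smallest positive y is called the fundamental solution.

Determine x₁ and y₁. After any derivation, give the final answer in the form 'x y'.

8994000 650783

[13; 1,4,1,1,3,…,4,1,26] for √191; ℓ=16 ⇒ convergent index 15
step 0: (13, 1)  from 13·(1,0) + (0,1)
step 1: (14, 1)  from 1·(13,1) + (1,0)
…
step 3: (83, 6)  from 1·(69,5) + (14,1)
step 4: (152, 11)  from 1·(83,6) + (69,5)
step 5: (539, 39)  from 3·(152,11) + (83,6)
step 6: (1230, 89)  from 2·(539,39) + (152,11)
step 7: (2999, 217)  from 2·(1230,89) + (539,39)
…
step 9: (83433, 6037)  from 2·(40217,2910) + (2999,217)
step 10: (207083, 14984)  from 2·(83433,6037) + (40217,2910)
…
step 12: (911765, 65973)  from 1·(704682,50989) + (207083,14984)
…
step 14: (7377553, 533821)  from 4·(1616447,116962) + (911765,65973)
step 15: (8994000, 650783)  from 1·(7377553,533821) + (1616447,116962)
fundamental: x₁=8994000, y₁=650783  (since 80892036000000 − 191·423518513089 = 1)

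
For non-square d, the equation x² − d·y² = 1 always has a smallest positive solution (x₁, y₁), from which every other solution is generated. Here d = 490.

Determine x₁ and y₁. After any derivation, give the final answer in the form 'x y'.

1039681 46968

[22; 7,2,1,4,4,4,1,2,7,44] for √490; ℓ=10 ⇒ convergent index 9
a_0=22:  p_0=22·1+0=22,  q_0=22·0+1=1
…
a_2=2:  p_2=2·155+22=332,  q_2=2·7+1=15
…
a_5=4:  p_5=4·2280+487=9607,  q_5=4·103+22=434
…
a_7=1:  p_7=1·40708+9607=50315,  q_7=1·1839+434=2273
a_8=2:  p_8=2·50315+40708=141338,  q_8=2·2273+1839=6385
a_9=7:  p_9=7·141338+50315=1039681,  q_9=7·6385+2273=46968
fundamental: x₁=1039681, y₁=46968  (since 1080936581761 − 490·2205993024 = 1)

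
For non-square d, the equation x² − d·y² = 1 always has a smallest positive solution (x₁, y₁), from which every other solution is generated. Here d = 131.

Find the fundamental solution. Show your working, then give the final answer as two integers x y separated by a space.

d=131: √d = [11; 2,4,11,4,2,22] (ℓ=6, even), read p_5/q_5
a_0=11:  p_0=11·1+0=11,  q_0=11·0+1=1
…
a_2=4:  p_2=4·23+11=103,  q_2=4·2+1=9
a_3=11:  p_3=11·103+23=1156,  q_3=11·9+2=101
a_4=4:  p_4=4·1156+103=4727,  q_4=4·101+9=413
a_5=2:  p_5=2·4727+1156=10610,  q_5=2·413+101=927
fundamental: x₁=10610, y₁=927  (since 112572100 − 131·859329 = 1)

10610 927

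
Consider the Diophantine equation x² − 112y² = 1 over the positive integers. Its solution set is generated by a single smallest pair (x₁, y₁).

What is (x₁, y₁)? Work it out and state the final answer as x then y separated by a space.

127 12

d=112: √d = [10; 1,1,2,1,1,20] (ℓ=6, even), read p_5/q_5
i=0: a=10 ⇒ p=10, q=1
i=1: a=1 ⇒ p=11, q=1
…
i=4: a=1 ⇒ p=74, q=7
i=5: a=1 ⇒ p=127, q=12
fundamental: x₁=127, y₁=12  (since 16129 − 112·144 = 1)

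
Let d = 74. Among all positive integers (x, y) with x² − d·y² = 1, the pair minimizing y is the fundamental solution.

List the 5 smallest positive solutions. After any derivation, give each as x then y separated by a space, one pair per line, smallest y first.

√74 → a₀=8, period (1,1,1,1,16); ℓ=5 odd so k=9
step 0: (8, 1)  from 8·(1,0) + (0,1)
…
step 2: (17, 2)  from 1·(9,1) + (8,1)
step 3: (26, 3)  from 1·(17,2) + (9,1)
step 4: (43, 5)  from 1·(26,3) + (17,2)
step 5: (714, 83)  from 16·(43,5) + (26,3)
step 6: (757, 88)  from 1·(714,83) + (43,5)
…
step 8: (2228, 259)  from 1·(1471,171) + (757,88)
step 9: (3699, 430)  from 1·(2228,259) + (1471,171)
(x₁, y₁) = (3699, 430);  3699² − 74·430² = 1 ✓
n=2: (3699,430)∘(3699,430) = (3699·3699+74·430·430, 3699·430+430·3699) = (27365201,3181140)
n=3: (27365201,3181140)∘(3699,430) = (3699·27365201+74·430·3181140, 3699·3181140+430·27365201) = (202447753299,23534073290)
n=4: (202447753299,23534073290)∘(3699,430) = (3699·202447753299+74·430·23534073290, 3699·23534073290+430·202447753299) = (1497708451540801,174105071018280)
n=5: (1497708451540801,174105071018280)∘(3699,430) = (3699·1497708451540801+74·430·174105071018280, 3699·174105071018280+430·1497708451540801) = (11080046922051092499,1288029291859162150)

3699 430
27365201 3181140
202447753299 23534073290
1497708451540801 174105071018280
11080046922051092499 1288029291859162150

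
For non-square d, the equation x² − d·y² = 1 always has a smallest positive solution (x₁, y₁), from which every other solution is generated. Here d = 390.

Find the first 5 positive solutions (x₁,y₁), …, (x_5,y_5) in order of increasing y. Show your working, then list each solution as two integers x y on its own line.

79 4
12481 632
1971919 99852
311550721 15775984
49223041999 2492505620

√390 → a₀=19, period (1,2,1,38); ℓ=4 even so k=3
a_0=19:  p_0=19·1+0=19,  q_0=19·0+1=1
…
a_2=2:  p_2=2·20+19=59,  q_2=2·1+1=3
a_3=1:  p_3=1·59+20=79,  q_3=1·3+1=4
(x₁, y₁) = (79, 4);  79² − 390·4² = 1 ✓
n=2: (79,4)∘(79,4) = (79·79+390·4·4, 79·4+4·79) = (12481,632)
n=3: (12481,632)∘(79,4) = (79·12481+390·4·632, 79·632+4·12481) = (1971919,99852)
n=4: (1971919,99852)∘(79,4) = (79·1971919+390·4·99852, 79·99852+4·1971919) = (311550721,15775984)
n=5: (311550721,15775984)∘(79,4) = (79·311550721+390·4·15775984, 79·15775984+4·311550721) = (49223041999,2492505620)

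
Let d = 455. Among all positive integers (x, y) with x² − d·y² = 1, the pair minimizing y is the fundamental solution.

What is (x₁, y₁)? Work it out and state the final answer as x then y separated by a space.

[21; 3,42] for √455; ℓ=2 ⇒ convergent index 1
a_0=21:  p_0=21·1+0=21,  q_0=21·0+1=1
a_1=3:  p_1=3·21+1=64,  q_1=3·1+0=3
(x₁, y₁) = (64, 3);  64² − 455·3² = 1 ✓

64 3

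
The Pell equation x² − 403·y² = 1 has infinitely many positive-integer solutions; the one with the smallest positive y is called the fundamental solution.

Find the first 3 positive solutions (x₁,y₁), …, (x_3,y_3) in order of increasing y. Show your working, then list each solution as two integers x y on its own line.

√403 = [20; 13,2,1,3,1,3,1,2,13,40, …], period ℓ=10 (even) → k=9
i=0: a=20 ⇒ p=20, q=1
…
i=3: a=1 ⇒ p=803, q=40
i=4: a=3 ⇒ p=2951, q=147
i=5: a=1 ⇒ p=3754, q=187
…
i=7: a=1 ⇒ p=17967, q=895
i=8: a=2 ⇒ p=50147, q=2498
i=9: a=13 ⇒ p=669878, q=33369
fundamental: x₁=669878, y₁=33369  (since 448736534884 − 403·1113490161 = 1)
n=2: (669878,33369)∘(669878,33369) = (669878·669878+403·33369·33369, 669878·33369+33369·669878) = (897473069767,44706317964)
n=3: (897473069767,44706317964)∘(669878,33369) = (669878·897473069767+403·33369·44706317964, 669878·44706317964+33369·897473069767) = (1202394930058086974,59895557730143415)

669878 33369
897473069767 44706317964
1202394930058086974 59895557730143415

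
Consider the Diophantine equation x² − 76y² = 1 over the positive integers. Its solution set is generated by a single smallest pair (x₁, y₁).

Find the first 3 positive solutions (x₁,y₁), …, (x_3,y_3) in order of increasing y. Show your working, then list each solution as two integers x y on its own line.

57799 6630
6681448801 766414740
772362118440199 88596011107890

√76 = [8; 1,2,1,1,5,4,5,1,1,2,1,16, …], period ℓ=12 (even) → k=11
a_0=8:  p_0=8·1+0=8,  q_0=8·0+1=1
…
a_2=2:  p_2=2·9+8=26,  q_2=2·1+1=3
a_3=1:  p_3=1·26+9=35,  q_3=1·3+1=4
…
a_5=5:  p_5=5·61+35=340,  q_5=5·7+4=39
…
a_10=2:  p_10=2·16311+8866=41488,  q_10=2·1871+1017=4759
a_11=1:  p_11=1·41488+16311=57799,  q_11=1·4759+1871=6630
→ (57799, 6630).  Check: 57799²=3340724401, 76·6630²=3340724400, difference 1.
(x_2, y_2) = (57799·57799 + 76·6630·6630, 57799·6630 + 6630·57799) = (6681448801, 766414740)
(x_3, y_3) = (57799·6681448801 + 76·6630·766414740, 57799·766414740 + 6630·6681448801) = (772362118440199, 88596011107890)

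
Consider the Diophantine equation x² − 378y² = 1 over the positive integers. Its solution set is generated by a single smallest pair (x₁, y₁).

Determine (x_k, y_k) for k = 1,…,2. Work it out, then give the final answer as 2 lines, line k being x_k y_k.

√378 → a₀=19, period (2,3,1,4,1,3,2,38); ℓ=8 even so k=7
i=0: a=19 ⇒ p=19, q=1
…
i=5: a=1 ⇒ p=1011, q=52
i=6: a=3 ⇒ p=3869, q=199
i=7: a=2 ⇒ p=8749, q=450
fundamental: x₁=8749, y₁=450  (since 76545001 − 378·202500 = 1)
(8749+450√378)^2 = 153090001 + 7874100√378

8749 450
153090001 7874100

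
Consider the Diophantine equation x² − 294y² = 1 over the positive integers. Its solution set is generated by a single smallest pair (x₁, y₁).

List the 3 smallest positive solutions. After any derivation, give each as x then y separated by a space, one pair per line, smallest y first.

√294 = [17; 6,1,4,1,6,34, …], period ℓ=6 (even) → k=5
k=0  a_k=17  p_k/q_k = 17/1
k=1  a_k=6  p_k/q_k = 103/6
…
k=4  a_k=1  p_k/q_k = 703/41
k=5  a_k=6  p_k/q_k = 4801/280
(x₁, y₁) = (4801, 280);  4801² − 294·280² = 1 ✓
k=2:  x_2 = 4801·4801+294·280·280 = 46099201,  y_2 = 4801·280+280·4801 = 2688560
k=3:  x_3 = 4801·46099201+294·280·2688560 = 442644523201,  y_3 = 4801·2688560+280·46099201 = 25815552840

4801 280
46099201 2688560
442644523201 25815552840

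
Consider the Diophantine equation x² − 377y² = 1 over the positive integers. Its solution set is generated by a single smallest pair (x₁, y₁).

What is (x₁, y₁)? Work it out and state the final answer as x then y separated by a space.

√377 → a₀=19, period (2,2,2,38); ℓ=4 even so k=3
a_0=19:  p_0=19·1+0=19,  q_0=19·0+1=1
…
a_2=2:  p_2=2·39+19=97,  q_2=2·2+1=5
a_3=2:  p_3=2·97+39=233,  q_3=2·5+2=12
(x₁, y₁) = (233, 12);  233² − 377·12² = 1 ✓

233 12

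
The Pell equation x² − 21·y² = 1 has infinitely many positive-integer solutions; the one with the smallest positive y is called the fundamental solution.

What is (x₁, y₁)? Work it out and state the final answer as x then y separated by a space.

55 12

√21 → a₀=4, period (1,1,2,1,1,8); ℓ=6 even so k=5
step 0: (4, 1)  from 4·(1,0) + (0,1)
…
step 4: (32, 7)  from 1·(23,5) + (9,2)
step 5: (55, 12)  from 1·(32,7) + (23,5)
→ (55, 12).  Check: 55²=3025, 21·12²=3024, difference 1.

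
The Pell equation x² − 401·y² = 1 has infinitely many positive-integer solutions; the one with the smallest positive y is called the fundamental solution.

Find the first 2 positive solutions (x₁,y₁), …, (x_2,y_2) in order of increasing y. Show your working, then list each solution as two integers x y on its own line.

d=401: √d = [20; 40] (ℓ=1, odd), read p_1/q_1
step 0: (20, 1)  from 20·(1,0) + (0,1)
step 1: (801, 40)  from 40·(20,1) + (1,0)
→ (801, 40).  Check: 801²=641601, 401·40²=641600, difference 1.
k=2:  x_2 = 801·801+401·40·40 = 1283201,  y_2 = 801·40+40·801 = 64080

801 40
1283201 64080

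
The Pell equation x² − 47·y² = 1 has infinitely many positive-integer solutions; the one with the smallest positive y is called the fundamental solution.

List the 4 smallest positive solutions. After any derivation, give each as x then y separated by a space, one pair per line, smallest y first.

d=47: √d = [6; 1,5,1,12] (ℓ=4, even), read p_3/q_3
k=0  a_k=6  p_k/q_k = 6/1
k=1  a_k=1  p_k/q_k = 7/1
k=2  a_k=5  p_k/q_k = 41/6
k=3  a_k=1  p_k/q_k = 48/7
→ (48, 7).  Check: 48²=2304, 47·7²=2303, difference 1.
n=2: (48,7)∘(48,7) = (48·48+47·7·7, 48·7+7·48) = (4607,672)
n=3: (4607,672)∘(48,7) = (48·4607+47·7·672, 48·672+7·4607) = (442224,64505)
n=4: (442224,64505)∘(48,7) = (48·442224+47·7·64505, 48·64505+7·442224) = (42448897,6191808)

48 7
4607 672
442224 64505
42448897 6191808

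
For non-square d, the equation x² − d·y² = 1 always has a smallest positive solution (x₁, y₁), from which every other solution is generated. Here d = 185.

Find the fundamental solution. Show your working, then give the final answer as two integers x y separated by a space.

9249 680

√185 = [13; 1,1,1,1,26, …], period ℓ=5 (odd) → k=9
k=0  a_k=13  p_k/q_k = 13/1
k=1  a_k=1  p_k/q_k = 14/1
k=2  a_k=1  p_k/q_k = 27/2
…
k=4  a_k=1  p_k/q_k = 68/5
…
k=6  a_k=1  p_k/q_k = 1877/138
…
k=8  a_k=1  p_k/q_k = 5563/409
k=9  a_k=1  p_k/q_k = 9249/680
fundamental: x₁=9249, y₁=680  (since 85544001 − 185·462400 = 1)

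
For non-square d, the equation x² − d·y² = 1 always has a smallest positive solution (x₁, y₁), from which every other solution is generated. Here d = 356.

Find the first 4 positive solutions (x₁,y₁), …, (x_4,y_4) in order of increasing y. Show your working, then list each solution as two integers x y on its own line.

500001 26500
500002000001 26500053000
500003000004500001 26500106000079500
500004000010000008000001 26500159000265000106000

√356 → a₀=18, period (1,6,1,1,2,…,6,1,36); ℓ=14 even so k=13
a_0=18:  p_0=18·1+0=18,  q_0=18·0+1=1
…
a_3=1:  p_3=1·132+19=151,  q_3=1·7+1=8
…
a_5=2:  p_5=2·283+151=717,  q_5=2·15+8=38
…
a_8=1:  p_8=1·8717+1000=9717,  q_8=1·462+53=515
a_9=2:  p_9=2·9717+8717=28151,  q_9=2·515+462=1492
…
a_11=1:  p_11=1·37868+28151=66019,  q_11=1·2007+1492=3499
a_12=6:  p_12=6·66019+37868=433982,  q_12=6·3499+2007=23001
a_13=1:  p_13=1·433982+66019=500001,  q_13=1·23001+3499=26500
fundamental: x₁=500001, y₁=26500  (since 250001000001 − 356·702250000 = 1)
(x_2, y_2) = (500001·500001 + 356·26500·26500, 500001·26500 + 26500·500001) = (500002000001, 26500053000)
(x_3, y_3) = (500001·500002000001 + 356·26500·26500053000, 500001·26500053000 + 26500·500002000001) = (500003000004500001, 26500106000079500)
(x_4, y_4) = (500001·500003000004500001 + 356·26500·26500106000079500, 500001·26500106000079500 + 26500·500003000004500001) = (500004000010000008000001, 26500159000265000106000)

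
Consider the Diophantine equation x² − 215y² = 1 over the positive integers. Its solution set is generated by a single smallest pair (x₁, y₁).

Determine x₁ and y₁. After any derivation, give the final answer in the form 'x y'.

√215 → a₀=14, period (1,1,1,28); ℓ=4 even so k=3
k=0  a_k=14  p_k/q_k = 14/1
…
k=2  a_k=1  p_k/q_k = 29/2
k=3  a_k=1  p_k/q_k = 44/3
→ (44, 3).  Check: 44²=1936, 215·3²=1935, difference 1.

44 3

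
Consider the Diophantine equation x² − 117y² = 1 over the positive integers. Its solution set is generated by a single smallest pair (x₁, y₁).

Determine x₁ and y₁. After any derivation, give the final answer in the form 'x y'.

d=117: √d = [10; 1,4,2,4,1,20] (ℓ=6, even), read p_5/q_5
a_0=10:  p_0=10·1+0=10,  q_0=10·0+1=1
a_1=1:  p_1=1·10+1=11,  q_1=1·1+0=1
…
a_4=4:  p_4=4·119+54=530,  q_4=4·11+5=49
a_5=1:  p_5=1·530+119=649,  q_5=1·49+11=60
fundamental: x₁=649, y₁=60  (since 421201 − 117·3600 = 1)

649 60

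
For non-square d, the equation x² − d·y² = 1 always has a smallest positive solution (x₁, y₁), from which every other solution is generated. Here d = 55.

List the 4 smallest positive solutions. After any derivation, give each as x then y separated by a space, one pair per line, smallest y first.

89 12
15841 2136
2819609 380196
501874561 67672752

d=55: √d = [7; 2,2,2,14] (ℓ=4, even), read p_3/q_3
a_0=7:  p_0=7·1+0=7,  q_0=7·0+1=1
a_1=2:  p_1=2·7+1=15,  q_1=2·1+0=2
a_2=2:  p_2=2·15+7=37,  q_2=2·2+1=5
a_3=2:  p_3=2·37+15=89,  q_3=2·5+2=12
(x₁, y₁) = (89, 12);  89² − 55·12² = 1 ✓
(89+12√55)^2 = 15841 + 2136√55
(89+12√55)^3 = 2819609 + 380196√55
(89+12√55)^4 = 501874561 + 67672752√55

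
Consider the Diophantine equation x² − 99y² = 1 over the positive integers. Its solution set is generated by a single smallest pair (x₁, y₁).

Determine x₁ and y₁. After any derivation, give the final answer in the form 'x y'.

10 1

√99 = [9; 1,18, …], period ℓ=2 (even) → k=1
k=0  a_k=9  p_k/q_k = 9/1
k=1  a_k=1  p_k/q_k = 10/1
(x₁, y₁) = (10, 1);  10² − 99·1² = 1 ✓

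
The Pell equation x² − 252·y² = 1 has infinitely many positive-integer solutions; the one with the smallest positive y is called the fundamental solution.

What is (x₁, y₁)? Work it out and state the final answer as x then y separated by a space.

√252 = [15; 1,6,1,30, …], period ℓ=4 (even) → k=3
a_0=15:  p_0=15·1+0=15,  q_0=15·0+1=1
a_1=1:  p_1=1·15+1=16,  q_1=1·1+0=1
a_2=6:  p_2=6·16+15=111,  q_2=6·1+1=7
a_3=1:  p_3=1·111+16=127,  q_3=1·7+1=8
→ (127, 8).  Check: 127²=16129, 252·8²=16128, difference 1.

127 8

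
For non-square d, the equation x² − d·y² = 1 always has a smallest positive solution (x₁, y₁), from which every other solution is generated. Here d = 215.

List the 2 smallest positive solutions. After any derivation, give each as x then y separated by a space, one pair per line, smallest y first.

44 3
3871 264

[14; 1,1,1,28] for √215; ℓ=4 ⇒ convergent index 3
step 0: (14, 1)  from 14·(1,0) + (0,1)
step 1: (15, 1)  from 1·(14,1) + (1,0)
step 2: (29, 2)  from 1·(15,1) + (14,1)
step 3: (44, 3)  from 1·(29,2) + (15,1)
→ (44, 3).  Check: 44²=1936, 215·3²=1935, difference 1.
(44+3√215)^2 = 3871 + 264√215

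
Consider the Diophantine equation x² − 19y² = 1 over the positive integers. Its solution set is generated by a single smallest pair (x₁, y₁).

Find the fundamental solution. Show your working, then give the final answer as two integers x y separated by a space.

170 39

√19 = [4; 2,1,3,1,2,8, …], period ℓ=6 (even) → k=5
i=0: a=4 ⇒ p=4, q=1
…
i=3: a=3 ⇒ p=48, q=11
i=4: a=1 ⇒ p=61, q=14
i=5: a=2 ⇒ p=170, q=39
(x₁, y₁) = (170, 39);  170² − 19·39² = 1 ✓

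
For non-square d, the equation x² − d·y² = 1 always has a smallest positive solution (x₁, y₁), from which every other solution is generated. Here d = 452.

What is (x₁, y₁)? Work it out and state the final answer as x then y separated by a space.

[21; 3,1,5,3,10,3,5,1,3,42] for √452; ℓ=10 ⇒ convergent index 9
k=0  a_k=21  p_k/q_k = 21/1
…
k=2  a_k=1  p_k/q_k = 85/4
k=3  a_k=5  p_k/q_k = 489/23
k=4  a_k=3  p_k/q_k = 1552/73
…
k=6  a_k=3  p_k/q_k = 49579/2332
k=7  a_k=5  p_k/q_k = 263904/12413
k=8  a_k=1  p_k/q_k = 313483/14745
k=9  a_k=3  p_k/q_k = 1204353/56648
fundamental: x₁=1204353, y₁=56648  (since 1450466148609 − 452·3208995904 = 1)

1204353 56648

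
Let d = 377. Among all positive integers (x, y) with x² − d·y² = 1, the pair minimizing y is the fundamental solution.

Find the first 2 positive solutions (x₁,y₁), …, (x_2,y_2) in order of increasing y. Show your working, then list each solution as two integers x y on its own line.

√377 → a₀=19, period (2,2,2,38); ℓ=4 even so k=3
step 0: (19, 1)  from 19·(1,0) + (0,1)
…
step 2: (97, 5)  from 2·(39,2) + (19,1)
step 3: (233, 12)  from 2·(97,5) + (39,2)
→ (233, 12).  Check: 233²=54289, 377·12²=54288, difference 1.
(233+12√377)^2 = 108577 + 5592√377

233 12
108577 5592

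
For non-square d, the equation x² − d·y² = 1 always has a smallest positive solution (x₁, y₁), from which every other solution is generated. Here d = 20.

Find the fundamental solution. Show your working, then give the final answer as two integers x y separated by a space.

[4; 2,8] for √20; ℓ=2 ⇒ convergent index 1
k=0  a_k=4  p_k/q_k = 4/1
k=1  a_k=2  p_k/q_k = 9/2
fundamental: x₁=9, y₁=2  (since 81 − 20·4 = 1)

9 2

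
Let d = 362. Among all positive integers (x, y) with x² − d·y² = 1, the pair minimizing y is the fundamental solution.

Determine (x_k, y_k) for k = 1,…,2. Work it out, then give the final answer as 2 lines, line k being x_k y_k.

√362 → a₀=19, period (38); ℓ=1 odd so k=1
step 0: (19, 1)  from 19·(1,0) + (0,1)
step 1: (723, 38)  from 38·(19,1) + (1,0)
(x₁, y₁) = (723, 38);  723² − 362·38² = 1 ✓
(x_2, y_2) = (723·723 + 362·38·38, 723·38 + 38·723) = (1045457, 54948)

723 38
1045457 54948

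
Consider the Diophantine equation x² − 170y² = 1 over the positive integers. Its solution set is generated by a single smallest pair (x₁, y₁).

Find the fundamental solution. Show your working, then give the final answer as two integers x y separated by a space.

√170 = [13; 26, …], period ℓ=1 (odd) → k=1
k=0  a_k=13  p_k/q_k = 13/1
k=1  a_k=26  p_k/q_k = 339/26
(x₁, y₁) = (339, 26);  339² − 170·26² = 1 ✓

339 26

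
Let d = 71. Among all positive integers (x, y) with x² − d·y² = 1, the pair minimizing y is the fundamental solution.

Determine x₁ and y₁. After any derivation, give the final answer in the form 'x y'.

3480 413

d=71: √d = [8; 2,2,1,7,1,2,2,16] (ℓ=8, even), read p_7/q_7
step 0: (8, 1)  from 8·(1,0) + (0,1)
…
step 4: (455, 54)  from 7·(59,7) + (42,5)
step 5: (514, 61)  from 1·(455,54) + (59,7)
step 6: (1483, 176)  from 2·(514,61) + (455,54)
step 7: (3480, 413)  from 2·(1483,176) + (514,61)
fundamental: x₁=3480, y₁=413  (since 12110400 − 71·170569 = 1)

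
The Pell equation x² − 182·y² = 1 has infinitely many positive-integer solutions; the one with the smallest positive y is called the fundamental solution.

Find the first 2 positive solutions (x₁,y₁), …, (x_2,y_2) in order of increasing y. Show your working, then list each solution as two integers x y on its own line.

[13; 2,26] for √182; ℓ=2 ⇒ convergent index 1
k=0  a_k=13  p_k/q_k = 13/1
k=1  a_k=2  p_k/q_k = 27/2
(x₁, y₁) = (27, 2);  27² − 182·2² = 1 ✓
n=2: (27,2)∘(27,2) = (27·27+182·2·2, 27·2+2·27) = (1457,108)

27 2
1457 108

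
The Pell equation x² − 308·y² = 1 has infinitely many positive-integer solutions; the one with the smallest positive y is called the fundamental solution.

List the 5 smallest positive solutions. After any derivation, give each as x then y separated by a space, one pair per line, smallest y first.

351 20
246401 14040
172973151 9856060
121426905601 6918940080
85241514758751 4857086080100

d=308: √d = [17; 1,1,4,1,1,34] (ℓ=6, even), read p_5/q_5
i=0: a=17 ⇒ p=17, q=1
i=1: a=1 ⇒ p=18, q=1
…
i=3: a=4 ⇒ p=158, q=9
i=4: a=1 ⇒ p=193, q=11
i=5: a=1 ⇒ p=351, q=20
→ (351, 20).  Check: 351²=123201, 308·20²=123200, difference 1.
n=2: (351,20)∘(351,20) = (351·351+308·20·20, 351·20+20·351) = (246401,14040)
n=3: (246401,14040)∘(351,20) = (351·246401+308·20·14040, 351·14040+20·246401) = (172973151,9856060)
n=4: (172973151,9856060)∘(351,20) = (351·172973151+308·20·9856060, 351·9856060+20·172973151) = (121426905601,6918940080)
n=5: (121426905601,6918940080)∘(351,20) = (351·121426905601+308·20·6918940080, 351·6918940080+20·121426905601) = (85241514758751,4857086080100)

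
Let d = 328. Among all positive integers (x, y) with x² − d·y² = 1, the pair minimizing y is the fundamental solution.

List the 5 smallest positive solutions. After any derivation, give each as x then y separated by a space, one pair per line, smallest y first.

163 9
53137 2934
17322499 956475
5647081537 311807916
1840931258563 101648424141

[18; 9,36] for √328; ℓ=2 ⇒ convergent index 1
step 0: (18, 1)  from 18·(1,0) + (0,1)
step 1: (163, 9)  from 9·(18,1) + (1,0)
fundamental: x₁=163, y₁=9  (since 26569 − 328·81 = 1)
(x_2, y_2) = (163·163 + 328·9·9, 163·9 + 9·163) = (53137, 2934)
(x_3, y_3) = (163·53137 + 328·9·2934, 163·2934 + 9·53137) = (17322499, 956475)
(x_4, y_4) = (163·17322499 + 328·9·956475, 163·956475 + 9·17322499) = (5647081537, 311807916)
(x_5, y_5) = (163·5647081537 + 328·9·311807916, 163·311807916 + 9·5647081537) = (1840931258563, 101648424141)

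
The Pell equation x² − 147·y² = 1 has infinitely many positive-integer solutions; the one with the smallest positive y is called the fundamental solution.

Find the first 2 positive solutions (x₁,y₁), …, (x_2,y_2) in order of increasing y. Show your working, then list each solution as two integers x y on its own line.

97 8
18817 1552

√147 → a₀=12, period (8,24); ℓ=2 even so k=1
step 0: (12, 1)  from 12·(1,0) + (0,1)
step 1: (97, 8)  from 8·(12,1) + (1,0)
→ (97, 8).  Check: 97²=9409, 147·8²=9408, difference 1.
(97+8√147)^2 = 18817 + 1552√147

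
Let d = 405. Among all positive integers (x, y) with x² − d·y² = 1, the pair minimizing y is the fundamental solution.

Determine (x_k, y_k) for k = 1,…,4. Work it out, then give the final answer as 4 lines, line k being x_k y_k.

161 8
51841 2576
16692641 829464
5374978561 267084832

√405 → a₀=20, period (8,40); ℓ=2 even so k=1
step 0: (20, 1)  from 20·(1,0) + (0,1)
step 1: (161, 8)  from 8·(20,1) + (1,0)
(x₁, y₁) = (161, 8);  161² − 405·8² = 1 ✓
(x_2, y_2) = (161·161 + 405·8·8, 161·8 + 8·161) = (51841, 2576)
(x_3, y_3) = (161·51841 + 405·8·2576, 161·2576 + 8·51841) = (16692641, 829464)
(x_4, y_4) = (161·16692641 + 405·8·829464, 161·829464 + 8·16692641) = (5374978561, 267084832)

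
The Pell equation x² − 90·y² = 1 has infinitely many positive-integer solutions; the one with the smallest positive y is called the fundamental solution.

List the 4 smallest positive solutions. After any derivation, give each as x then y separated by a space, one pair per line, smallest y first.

d=90: √d = [9; 2,18] (ℓ=2, even), read p_1/q_1
i=0: a=9 ⇒ p=9, q=1
i=1: a=2 ⇒ p=19, q=2
→ (19, 2).  Check: 19²=361, 90·2²=360, difference 1.
(19+2√90)^2 = 721 + 76√90
(19+2√90)^3 = 27379 + 2886√90
(19+2√90)^4 = 1039681 + 109592√90

19 2
721 76
27379 2886
1039681 109592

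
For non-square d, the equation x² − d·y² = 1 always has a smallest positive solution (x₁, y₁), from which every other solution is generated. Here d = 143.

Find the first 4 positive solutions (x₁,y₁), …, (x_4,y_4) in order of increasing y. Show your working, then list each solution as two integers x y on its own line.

12 1
287 24
6876 575
164737 13776

√143 → a₀=11, period (1,22); ℓ=2 even so k=1
step 0: (11, 1)  from 11·(1,0) + (0,1)
step 1: (12, 1)  from 1·(11,1) + (1,0)
→ (12, 1).  Check: 12²=144, 143·1²=143, difference 1.
(12+1√143)^2 = 287 + 24√143
(12+1√143)^3 = 6876 + 575√143
(12+1√143)^4 = 164737 + 13776√143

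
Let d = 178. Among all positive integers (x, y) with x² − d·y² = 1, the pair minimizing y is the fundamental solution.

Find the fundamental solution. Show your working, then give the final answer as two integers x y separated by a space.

√178 → a₀=13, period (2,1,12,1,2,26); ℓ=6 even so k=5
i=0: a=13 ⇒ p=13, q=1
i=1: a=2 ⇒ p=27, q=2
i=2: a=1 ⇒ p=40, q=3
i=3: a=12 ⇒ p=507, q=38
i=4: a=1 ⇒ p=547, q=41
i=5: a=2 ⇒ p=1601, q=120
fundamental: x₁=1601, y₁=120  (since 2563201 − 178·14400 = 1)

1601 120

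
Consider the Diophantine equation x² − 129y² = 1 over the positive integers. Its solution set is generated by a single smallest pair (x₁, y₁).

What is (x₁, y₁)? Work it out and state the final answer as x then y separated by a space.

16855 1484

√129 = [11; 2,1,3,1,6,1,3,1,2,22, …], period ℓ=10 (even) → k=9
i=0: a=11 ⇒ p=11, q=1
…
i=3: a=3 ⇒ p=125, q=11
…
i=8: a=1 ⇒ p=6031, q=531
i=9: a=2 ⇒ p=16855, q=1484
fundamental: x₁=16855, y₁=1484  (since 284091025 − 129·2202256 = 1)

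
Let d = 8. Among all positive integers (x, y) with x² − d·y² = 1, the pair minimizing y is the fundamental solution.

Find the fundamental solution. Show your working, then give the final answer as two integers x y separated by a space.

3 1

[2; 1,4] for √8; ℓ=2 ⇒ convergent index 1
k=0  a_k=2  p_k/q_k = 2/1
k=1  a_k=1  p_k/q_k = 3/1
→ (3, 1).  Check: 3²=9, 8·1²=8, difference 1.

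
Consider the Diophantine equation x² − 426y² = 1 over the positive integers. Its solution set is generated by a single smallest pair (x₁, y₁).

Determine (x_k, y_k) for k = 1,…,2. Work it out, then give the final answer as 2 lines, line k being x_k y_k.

88751 4300
15753480001 763258600

d=426: √d = [20; 1,1,1,3,2,6,2,3,1,1,1,40] (ℓ=12, even), read p_11/q_11
k=0  a_k=20  p_k/q_k = 20/1
…
k=2  a_k=1  p_k/q_k = 41/2
…
k=4  a_k=3  p_k/q_k = 227/11
…
k=10  a_k=1  p_k/q_k = 56780/2751
k=11  a_k=1  p_k/q_k = 88751/4300
→ (88751, 4300).  Check: 88751²=7876740001, 426·4300²=7876740000, difference 1.
k=2:  x_2 = 88751·88751+426·4300·4300 = 15753480001,  y_2 = 88751·4300+4300·88751 = 763258600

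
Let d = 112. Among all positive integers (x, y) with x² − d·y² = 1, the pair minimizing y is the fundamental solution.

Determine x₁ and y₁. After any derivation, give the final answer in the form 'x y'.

√112 = [10; 1,1,2,1,1,20, …], period ℓ=6 (even) → k=5
a_0=10:  p_0=10·1+0=10,  q_0=10·0+1=1
a_1=1:  p_1=1·10+1=11,  q_1=1·1+0=1
a_2=1:  p_2=1·11+10=21,  q_2=1·1+1=2
a_3=2:  p_3=2·21+11=53,  q_3=2·2+1=5
a_4=1:  p_4=1·53+21=74,  q_4=1·5+2=7
a_5=1:  p_5=1·74+53=127,  q_5=1·7+5=12
fundamental: x₁=127, y₁=12  (since 16129 − 112·144 = 1)

127 12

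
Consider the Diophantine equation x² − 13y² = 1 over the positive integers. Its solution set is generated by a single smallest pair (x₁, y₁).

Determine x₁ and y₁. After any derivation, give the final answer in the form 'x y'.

[3; 1,1,1,1,6] for √13; ℓ=5 ⇒ convergent index 9
a_0=3:  p_0=3·1+0=3,  q_0=3·0+1=1
…
a_6=1:  p_6=1·119+18=137,  q_6=1·33+5=38
…
a_8=1:  p_8=1·256+137=393,  q_8=1·71+38=109
a_9=1:  p_9=1·393+256=649,  q_9=1·109+71=180
(x₁, y₁) = (649, 180);  649² − 13·180² = 1 ✓

649 180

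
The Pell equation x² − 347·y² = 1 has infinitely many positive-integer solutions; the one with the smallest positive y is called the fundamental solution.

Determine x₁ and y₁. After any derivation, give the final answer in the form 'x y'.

√347 = [18; 1,1,1,2,4,…,1,1,36, …], period ℓ=14 (even) → k=13
a_0=18:  p_0=18·1+0=18,  q_0=18·0+1=1
a_1=1:  p_1=1·18+1=19,  q_1=1·1+0=1
a_2=1:  p_2=1·19+18=37,  q_2=1·1+1=2
a_3=1:  p_3=1·37+19=56,  q_3=1·2+1=3
…
a_5=4:  p_5=4·149+56=652,  q_5=4·8+3=35
a_6=1:  p_6=1·652+149=801,  q_6=1·35+8=43
…
a_8=1:  p_8=1·14269+801=15070,  q_8=1·766+43=809
…
a_10=2:  p_10=2·74549+15070=164168,  q_10=2·4002+809=8813
a_11=1:  p_11=1·164168+74549=238717,  q_11=1·8813+4002=12815
a_12=1:  p_12=1·238717+164168=402885,  q_12=1·12815+8813=21628
a_13=1:  p_13=1·402885+238717=641602,  q_13=1·21628+12815=34443
(x₁, y₁) = (641602, 34443);  641602² − 347·34443² = 1 ✓

641602 34443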